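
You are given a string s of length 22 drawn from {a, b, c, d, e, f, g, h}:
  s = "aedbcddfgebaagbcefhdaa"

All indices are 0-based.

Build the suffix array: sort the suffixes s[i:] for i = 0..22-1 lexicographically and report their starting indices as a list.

sorted suffixes:
  #0 SA[0]=21  'a'
  #1 SA[1]=20  'aa'
  #2 SA[2]=11  'aagbcefhdaa'
  #3 SA[3]=0  'aedbcddfgebaagbcefhdaa'
  #4 SA[4]=12  'agbcefhdaa'
  #5 SA[5]=10  'baagbcefhdaa'
  #6 SA[6]=3  'bcddfgebaagbcefhdaa'
  #7 SA[7]=14  'bcefhdaa'
  #8 SA[8]=4  'cddfgebaagbcefhdaa'
  #9 SA[9]=15  'cefhdaa'
  #10 SA[10]=19  'daa'
  #11 SA[11]=2  'dbcddfgebaagbcefhdaa'
  #12 SA[12]=5  'ddfgebaagbcefhdaa'
  #13 SA[13]=6  'dfgebaagbcefhdaa'
  #14 SA[14]=9  'ebaagbcefhdaa'
  #15 SA[15]=1  'edbcddfgebaagbcefhdaa'
  #16 SA[16]=16  'efhdaa'
  #17 SA[17]=7  'fgebaagbcefhdaa'
  #18 SA[18]=17  'fhdaa'
  #19 SA[19]=13  'gbcefhdaa'
  #20 SA[20]=8  'gebaagbcefhdaa'
  #21 SA[21]=18  'hdaa'

[21, 20, 11, 0, 12, 10, 3, 14, 4, 15, 19, 2, 5, 6, 9, 1, 16, 7, 17, 13, 8, 18]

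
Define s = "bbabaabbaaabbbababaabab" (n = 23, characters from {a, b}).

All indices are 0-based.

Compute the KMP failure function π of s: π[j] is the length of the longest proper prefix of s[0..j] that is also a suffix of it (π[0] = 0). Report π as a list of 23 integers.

[0, 1, 0, 1, 0, 0, 1, 2, 3, 0, 0, 1, 2, 2, 3, 4, 5, 1, 0, 0, 1, 0, 1]

π[0] = 0
j=1 s[j]='b': π[1]=1 (border 'b')
j=2 s[j]='a': k: 1→0; π[2]=0 (border '')
j=3 s[j]='b': π[3]=1 (border 'b')
j=4 s[j]='a': k: 1→0; π[4]=0 (border '')
j=5 s[j]='a': π[5]=0 (border '')
j=6 s[j]='b': π[6]=1 (border 'b')
j=7 s[j]='b': π[7]=2 (border 'bb')
j=8 s[j]='a': π[8]=3 (border 'bba')
j=9 s[j]='a': k: 3→0; π[9]=0 (border '')
j=10 s[j]='a': π[10]=0 (border '')
j=11 s[j]='b': π[11]=1 (border 'b')
j=12 s[j]='b': π[12]=2 (border 'bb')
j=13 s[j]='b': k: 2→1; π[13]=2 (border 'bb')
j=14 s[j]='a': π[14]=3 (border 'bba')
j=15 s[j]='b': π[15]=4 (border 'bbab')
j=16 s[j]='a': π[16]=5 (border 'bbaba')
j=17 s[j]='b': k: 5→0; π[17]=1 (border 'b')
j=18 s[j]='a': k: 1→0; π[18]=0 (border '')
j=19 s[j]='a': π[19]=0 (border '')
j=20 s[j]='b': π[20]=1 (border 'b')
j=21 s[j]='a': k: 1→0; π[21]=0 (border '')
j=22 s[j]='b': π[22]=1 (border 'b')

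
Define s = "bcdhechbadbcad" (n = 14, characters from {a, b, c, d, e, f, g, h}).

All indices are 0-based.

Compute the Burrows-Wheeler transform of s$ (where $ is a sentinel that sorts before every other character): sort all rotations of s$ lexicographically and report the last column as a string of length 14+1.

rank  rotation         last
    0  $bcdhechbadbcad  d
    1  ad$bcdhechbadbc  c
    2  adbcad$bcdhechb  b
    3  badbcad$bcdhech  h
    4  bcad$bcdhechbad  d
    5  bcdhechbadbcad$  $
    6  cad$bcdhechbadb  b
    7  cdhechbadbcad$b  b
    8  chbadbcad$bcdhe  e
    9  d$bcdhechbadbca  a
   10  dbcad$bcdhechba  a
   11  dhechbadbcad$bc  c
   12  echbadbcad$bcdh  h
   13  hbadbcad$bcdhec  c
   14  hechbadbcad$bcd  d

dcbhd$bbeaachcd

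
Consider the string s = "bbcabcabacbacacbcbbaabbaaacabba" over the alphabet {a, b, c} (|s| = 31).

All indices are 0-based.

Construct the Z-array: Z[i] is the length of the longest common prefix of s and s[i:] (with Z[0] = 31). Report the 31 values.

Z[0]=31
i=1: fresh scan; Z[1]=1 extend→box=[1,2)
i=2: fresh scan; Z[2]=0
i=3: fresh scan; Z[3]=0
i=4: fresh scan; Z[4]=1 extend→box=[4,5)
i=5: fresh scan; Z[5]=0
i=6: fresh scan; Z[6]=0
i=7: fresh scan; Z[7]=1 extend→box=[7,8)
i=8: fresh scan; Z[8]=0
i=9: fresh scan; Z[9]=0
i=10: fresh scan; Z[10]=1 extend→box=[10,11)
i=11: fresh scan; Z[11]=0
i=12: fresh scan; Z[12]=0
i=13: fresh scan; Z[13]=0
i=14: fresh scan; Z[14]=0
i=15: fresh scan; Z[15]=1 extend→box=[15,16)
i=16: fresh scan; Z[16]=0
i=17: fresh scan; Z[17]=2 extend→box=[17,19)
i=18: min(r-i=1, Z[1]=1)=1; Z[18]=1
i=19: fresh scan; Z[19]=0
i=20: fresh scan; Z[20]=0
i=21: fresh scan; Z[21]=2 extend→box=[21,23)
i=22: min(r-i=1, Z[1]=1)=1; Z[22]=1
i=23: fresh scan; Z[23]=0
i=24: fresh scan; Z[24]=0
i=25: fresh scan; Z[25]=0
i=26: fresh scan; Z[26]=0
i=27: fresh scan; Z[27]=0
i=28: fresh scan; Z[28]=2 extend→box=[28,30)
i=29: min(r-i=1, Z[1]=1)=1; Z[29]=1
i=30: fresh scan; Z[30]=0

[31, 1, 0, 0, 1, 0, 0, 1, 0, 0, 1, 0, 0, 0, 0, 1, 0, 2, 1, 0, 0, 2, 1, 0, 0, 0, 0, 0, 2, 1, 0]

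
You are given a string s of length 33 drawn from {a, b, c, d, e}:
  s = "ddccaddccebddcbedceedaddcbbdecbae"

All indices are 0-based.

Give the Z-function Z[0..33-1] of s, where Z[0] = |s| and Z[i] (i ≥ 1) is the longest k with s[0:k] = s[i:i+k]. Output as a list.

[33, 1, 0, 0, 0, 4, 1, 0, 0, 0, 0, 3, 1, 0, 0, 0, 1, 0, 0, 0, 1, 0, 3, 1, 0, 0, 0, 1, 0, 0, 0, 0, 0]

Z[0]=33
i=1: fresh scan; Z[1]=1 extend→box=[1,2)
i=2: fresh scan; Z[2]=0
i=3: fresh scan; Z[3]=0
i=4: fresh scan; Z[4]=0
i=5: fresh scan; Z[5]=4 extend→box=[5,9)
i=6: min(r-i=3, Z[1]=1)=1; Z[6]=1
i=7: min(r-i=2, Z[2]=0)=0; Z[7]=0
i=8: min(r-i=1, Z[3]=0)=0; Z[8]=0
i=9: fresh scan; Z[9]=0
i=10: fresh scan; Z[10]=0
i=11: fresh scan; Z[11]=3 extend→box=[11,14)
i=12: min(r-i=2, Z[1]=1)=1; Z[12]=1
i=13: min(r-i=1, Z[2]=0)=0; Z[13]=0
i=14: fresh scan; Z[14]=0
i=15: fresh scan; Z[15]=0
i=16: fresh scan; Z[16]=1 extend→box=[16,17)
i=17: fresh scan; Z[17]=0
i=18: fresh scan; Z[18]=0
i=19: fresh scan; Z[19]=0
i=20: fresh scan; Z[20]=1 extend→box=[20,21)
i=21: fresh scan; Z[21]=0
i=22: fresh scan; Z[22]=3 extend→box=[22,25)
i=23: min(r-i=2, Z[1]=1)=1; Z[23]=1
i=24: min(r-i=1, Z[2]=0)=0; Z[24]=0
i=25: fresh scan; Z[25]=0
i=26: fresh scan; Z[26]=0
i=27: fresh scan; Z[27]=1 extend→box=[27,28)
i=28: fresh scan; Z[28]=0
i=29: fresh scan; Z[29]=0
i=30: fresh scan; Z[30]=0
i=31: fresh scan; Z[31]=0
i=32: fresh scan; Z[32]=0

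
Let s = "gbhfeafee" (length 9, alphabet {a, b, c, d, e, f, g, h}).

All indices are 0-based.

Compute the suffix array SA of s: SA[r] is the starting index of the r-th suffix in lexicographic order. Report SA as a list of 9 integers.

[5, 1, 8, 4, 7, 3, 6, 0, 2]

rank→(start, suffix):
  0 → (5, 'afee')
  1 → (1, 'bhfeafee')
  2 → (8, 'e')
  3 → (4, 'eafee')
  4 → (7, 'ee')
  5 → (3, 'feafee')
  6 → (6, 'fee')
  7 → (0, 'gbhfeafee')
  8 → (2, 'hfeafee')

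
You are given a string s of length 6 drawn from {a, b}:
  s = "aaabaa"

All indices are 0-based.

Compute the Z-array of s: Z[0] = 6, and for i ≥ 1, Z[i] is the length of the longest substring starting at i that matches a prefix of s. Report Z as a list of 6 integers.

[6, 2, 1, 0, 2, 1]

Z[0]=6
i=1: fresh scan; Z[1]=2 extend→box=[1,3)
i=2: min(r-i=1, Z[1]=2)=1; Z[2]=1
i=3: fresh scan; Z[3]=0
i=4: fresh scan; Z[4]=2 extend→box=[4,6)
i=5: min(r-i=1, Z[1]=2)=1; Z[5]=1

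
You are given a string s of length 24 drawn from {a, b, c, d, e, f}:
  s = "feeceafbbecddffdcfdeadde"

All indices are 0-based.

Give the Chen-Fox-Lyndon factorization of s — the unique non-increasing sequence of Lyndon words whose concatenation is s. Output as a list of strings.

emit factor 1: 'f' (i=0, period=1)
emit factor 2: 'e' (i=1, period=1)
emit factor 3: 'e' (i=2, period=1)
emit factor 4: 'ce' (i=3, period=2)
emit factor 5: 'afbbecddffdcfde' (i=5, period=15)
emit factor 6: 'adde' (i=20, period=4)

["f", "e", "e", "ce", "afbbecddffdcfde", "adde"]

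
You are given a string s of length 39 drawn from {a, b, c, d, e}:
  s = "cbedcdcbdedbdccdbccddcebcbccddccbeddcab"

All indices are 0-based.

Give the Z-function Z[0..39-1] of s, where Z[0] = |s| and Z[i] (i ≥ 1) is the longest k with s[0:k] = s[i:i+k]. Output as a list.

Z[0]=39
i=1: i≥r, start 0; Z[1]=0
i=2: i≥r, start 0; Z[2]=0
i=3: i≥r, start 0; Z[3]=0
i=4: i≥r, start 0; Z[4]=1 grow→box=[4,5)
i=5: i≥r, start 0; Z[5]=0
i=6: i≥r, start 0; Z[6]=2 grow→box=[6,8)
i=7: min(r-i=1, Z[1]=0)=0; Z[7]=0
i=8: i≥r, start 0; Z[8]=0
i=9: i≥r, start 0; Z[9]=0
i=10: i≥r, start 0; Z[10]=0
i=11: i≥r, start 0; Z[11]=0
i=12: i≥r, start 0; Z[12]=0
i=13: i≥r, start 0; Z[13]=1 grow→box=[13,14)
i=14: i≥r, start 0; Z[14]=1 grow→box=[14,15)
i=15: i≥r, start 0; Z[15]=0
i=16: i≥r, start 0; Z[16]=0
i=17: i≥r, start 0; Z[17]=1 grow→box=[17,18)
i=18: i≥r, start 0; Z[18]=1 grow→box=[18,19)
i=19: i≥r, start 0; Z[19]=0
i=20: i≥r, start 0; Z[20]=0
i=21: i≥r, start 0; Z[21]=1 grow→box=[21,22)
i=22: i≥r, start 0; Z[22]=0
i=23: i≥r, start 0; Z[23]=0
i=24: i≥r, start 0; Z[24]=2 grow→box=[24,26)
i=25: min(r-i=1, Z[1]=0)=0; Z[25]=0
i=26: i≥r, start 0; Z[26]=1 grow→box=[26,27)
i=27: i≥r, start 0; Z[27]=1 grow→box=[27,28)
i=28: i≥r, start 0; Z[28]=0
i=29: i≥r, start 0; Z[29]=0
i=30: i≥r, start 0; Z[30]=1 grow→box=[30,31)
i=31: i≥r, start 0; Z[31]=4 grow→box=[31,35)
i=32: min(r-i=3, Z[1]=0)=0; Z[32]=0
i=33: min(r-i=2, Z[2]=0)=0; Z[33]=0
i=34: min(r-i=1, Z[3]=0)=0; Z[34]=0
i=35: i≥r, start 0; Z[35]=0
i=36: i≥r, start 0; Z[36]=1 grow→box=[36,37)
i=37: i≥r, start 0; Z[37]=0
i=38: i≥r, start 0; Z[38]=0

[39, 0, 0, 0, 1, 0, 2, 0, 0, 0, 0, 0, 0, 1, 1, 0, 0, 1, 1, 0, 0, 1, 0, 0, 2, 0, 1, 1, 0, 0, 1, 4, 0, 0, 0, 0, 1, 0, 0]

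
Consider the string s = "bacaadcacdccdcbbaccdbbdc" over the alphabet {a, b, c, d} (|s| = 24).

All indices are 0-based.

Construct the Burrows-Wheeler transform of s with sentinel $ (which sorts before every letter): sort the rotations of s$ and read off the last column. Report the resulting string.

ccbbca$bcdbdaddadccacbacc

rank  rotation                   last
    0  $bacaadcacdccdcbbaccdbbdc  c
    1  aadcacdccdcbbaccdbbdc$bac  c
    2  acaadcacdccdcbbaccdbbdc$b  b
    3  accdbbdc$bacaadcacdccdcbb  b
    4  acdccdcbbaccdbbdc$bacaadc  c
    5  adcacdccdcbbaccdbbdc$baca  a
    6  bacaadcacdccdcbbaccdbbdc$  $
    7  baccdbbdc$bacaadcacdccdcb  b
    8  bbaccdbbdc$bacaadcacdccdc  c
    9  bbdc$bacaadcacdccdcbbaccd  d
   10  bdc$bacaadcacdccdcbbaccdb  b
   11  c$bacaadcacdccdcbbaccdbbd  d
   12  caadcacdccdcbbaccdbbdc$ba  a
   13  cacdccdcbbaccdbbdc$bacaad  d
   14  cbbaccdbbdc$bacaadcacdccd  d
   15  ccdbbdc$bacaadcacdccdcbba  a
   16  ccdcbbaccdbbdc$bacaadcacd  d
   17  cdbbdc$bacaadcacdccdcbbac  c
   18  cdcbbaccdbbdc$bacaadcacdc  c
   19  cdccdcbbaccdbbdc$bacaadca  a
   20  dbbdc$bacaadcacdccdcbbacc  c
   21  dc$bacaadcacdccdcbbaccdbb  b
   22  dcacdccdcbbaccdbbdc$bacaa  a
   23  dcbbaccdbbdc$bacaadcacdcc  c
   24  dccdcbbaccdbbdc$bacaadcac  c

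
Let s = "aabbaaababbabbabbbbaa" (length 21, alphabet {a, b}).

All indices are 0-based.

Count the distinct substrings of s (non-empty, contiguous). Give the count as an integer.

rank | idx | suffix
   0 |  20 | a
   1 |  19 | aa
   2 |   4 | aaababbabbabbbbaa
   3 |   5 | aababbabbabbbbaa
   4 |   0 | aabbaaababbabbabbbbaa
   5 |   6 | ababbabbabbbbaa
   6 |   1 | abbaaababbabbabbbbaa
   7 |   8 | abbabbabbbbaa
   8 |  11 | abbabbbbaa
   9 |  14 | abbbbaa
  10 |  18 | baa
  11 |   3 | baaababbabbabbbbaa
  12 |   7 | babbabbabbbbaa
  13 |  10 | babbabbbbaa
  14 |  13 | babbbbaa
  15 |  17 | bbaa
  16 |   2 | bbaaababbabbabbbbaa
  17 |   9 | bbabbabbbbaa
  18 |  12 | bbabbbbaa
  19 |  16 | bbbaa
  20 |  15 | bbbbaa

SA = [20, 19, 4, 5, 0, 6, 1, 8, 11, 14, 18, 3, 7, 10, 13, 17, 2, 9, 12, 16, 15]
rank  pair      lcp
   1  s[20:],s[19:]  1  'a'
   2  s[19:],s[4:]  2  'aa'
   3  s[4:],s[5:]  2  'aa'
   4  s[5:],s[0:]  3  'aab'
   5  s[0:],s[6:]  1  'a'
   6  s[6:],s[1:]  2  'ab'
   7  s[1:],s[8:]  4  'abba'
   8  s[8:],s[11:]  6  'abbabb'
   9  s[11:],s[14:]  3  'abb'
  10  s[14:],s[18:]  0  ''
  11  s[18:],s[3:]  3  'baa'
  12  s[3:],s[7:]  2  'ba'
  13  s[7:],s[10:]  7  'babbabb'
  14  s[10:],s[13:]  4  'babb'
  15  s[13:],s[17:]  1  'b'
  16  s[17:],s[2:]  4  'bbaa'
  17  s[2:],s[9:]  3  'bba'
  18  s[9:],s[12:]  5  'bbabb'
  19  s[12:],s[16:]  2  'bb'
  20  s[16:],s[15:]  3  'bbb'

n(n+1)/2 = 21·22/2 = 231
Σ LCP = 0 + 1 + 2 + 2 + 3 + 1 + 2 + 4 + 6 + 3 + 0 + 3 + 2 + 7 + 4 + 1 + 4 + 3 + 5 + 2 + 3 = 58
distinct = 231 − 58 = 173

173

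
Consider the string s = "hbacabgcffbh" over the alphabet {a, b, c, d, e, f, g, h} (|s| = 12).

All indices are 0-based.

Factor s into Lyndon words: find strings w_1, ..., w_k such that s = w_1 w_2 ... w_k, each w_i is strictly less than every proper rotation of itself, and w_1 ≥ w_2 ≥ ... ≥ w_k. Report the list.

emit factor 1: 'h' (i=0, period=1)
emit factor 2: 'b' (i=1, period=1)
emit factor 3: 'ac' (i=2, period=2)
emit factor 4: 'abgcffbh' (i=4, period=8)

["h", "b", "ac", "abgcffbh"]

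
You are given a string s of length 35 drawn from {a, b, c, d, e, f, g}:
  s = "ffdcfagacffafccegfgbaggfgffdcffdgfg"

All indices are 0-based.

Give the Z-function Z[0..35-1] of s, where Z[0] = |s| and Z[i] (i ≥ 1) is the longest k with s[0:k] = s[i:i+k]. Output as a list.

[35, 1, 0, 0, 1, 0, 0, 0, 0, 2, 1, 0, 1, 0, 0, 0, 0, 1, 0, 0, 0, 0, 0, 1, 0, 5, 1, 0, 0, 3, 1, 0, 0, 1, 0]

Z[0]=35
i=1: fresh scan; Z[1]=1 grow→box=[1,2)
i=2: fresh scan; Z[2]=0
i=3: fresh scan; Z[3]=0
i=4: fresh scan; Z[4]=1 grow→box=[4,5)
i=5: fresh scan; Z[5]=0
i=6: fresh scan; Z[6]=0
i=7: fresh scan; Z[7]=0
i=8: fresh scan; Z[8]=0
i=9: fresh scan; Z[9]=2 grow→box=[9,11)
i=10: min(r-i=1, Z[1]=1)=1; Z[10]=1
i=11: fresh scan; Z[11]=0
i=12: fresh scan; Z[12]=1 grow→box=[12,13)
i=13: fresh scan; Z[13]=0
i=14: fresh scan; Z[14]=0
i=15: fresh scan; Z[15]=0
i=16: fresh scan; Z[16]=0
i=17: fresh scan; Z[17]=1 grow→box=[17,18)
i=18: fresh scan; Z[18]=0
i=19: fresh scan; Z[19]=0
i=20: fresh scan; Z[20]=0
i=21: fresh scan; Z[21]=0
i=22: fresh scan; Z[22]=0
i=23: fresh scan; Z[23]=1 grow→box=[23,24)
i=24: fresh scan; Z[24]=0
i=25: fresh scan; Z[25]=5 grow→box=[25,30)
i=26: min(r-i=4, Z[1]=1)=1; Z[26]=1
i=27: min(r-i=3, Z[2]=0)=0; Z[27]=0
i=28: min(r-i=2, Z[3]=0)=0; Z[28]=0
i=29: min(r-i=1, Z[4]=1)=1; Z[29]=3 grow→box=[29,32)
i=30: min(r-i=2, Z[1]=1)=1; Z[30]=1
i=31: min(r-i=1, Z[2]=0)=0; Z[31]=0
i=32: fresh scan; Z[32]=0
i=33: fresh scan; Z[33]=1 grow→box=[33,34)
i=34: fresh scan; Z[34]=0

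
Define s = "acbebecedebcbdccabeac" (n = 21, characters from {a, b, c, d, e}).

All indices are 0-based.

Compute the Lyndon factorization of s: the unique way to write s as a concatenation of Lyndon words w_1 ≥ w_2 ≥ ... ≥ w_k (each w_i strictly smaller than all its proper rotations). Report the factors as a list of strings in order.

emit factor 1: 'acbebecedebcbdcc' (i=0, period=16)
emit factor 2: 'abeac' (i=16, period=5)

["acbebecedebcbdcc", "abeac"]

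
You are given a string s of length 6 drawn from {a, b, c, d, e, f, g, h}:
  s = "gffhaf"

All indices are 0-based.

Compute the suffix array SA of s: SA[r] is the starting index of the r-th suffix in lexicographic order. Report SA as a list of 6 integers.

[4, 5, 1, 2, 0, 3]

sorted suffixes:
  #0 SA[0]=4  'af'
  #1 SA[1]=5  'f'
  #2 SA[2]=1  'ffhaf'
  #3 SA[3]=2  'fhaf'
  #4 SA[4]=0  'gffhaf'
  #5 SA[5]=3  'haf'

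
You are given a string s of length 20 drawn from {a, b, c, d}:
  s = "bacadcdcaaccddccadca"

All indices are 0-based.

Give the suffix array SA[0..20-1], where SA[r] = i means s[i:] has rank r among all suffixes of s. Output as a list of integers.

[19, 8, 1, 9, 16, 3, 0, 18, 7, 15, 2, 14, 10, 5, 11, 17, 6, 13, 4, 12]

sorted suffixes:
  #0 SA[0]=19  'a'
  #1 SA[1]=8  'aaccddccadca'
  #2 SA[2]=1  'acadcdcaaccddccadca'
  #3 SA[3]=9  'accddccadca'
  #4 SA[4]=16  'adca'
  #5 SA[5]=3  'adcdcaaccddccadca'
  #6 SA[6]=0  'bacadcdcaaccddccadca'
  #7 SA[7]=18  'ca'
  #8 SA[8]=7  'caaccddccadca'
  #9 SA[9]=15  'cadca'
  #10 SA[10]=2  'cadcdcaaccddccadca'
  #11 SA[11]=14  'ccadca'
  #12 SA[12]=10  'ccddccadca'
  #13 SA[13]=5  'cdcaaccddccadca'
  #14 SA[14]=11  'cddccadca'
  #15 SA[15]=17  'dca'
  #16 SA[16]=6  'dcaaccddccadca'
  #17 SA[17]=13  'dccadca'
  #18 SA[18]=4  'dcdcaaccddccadca'
  #19 SA[19]=12  'ddccadca'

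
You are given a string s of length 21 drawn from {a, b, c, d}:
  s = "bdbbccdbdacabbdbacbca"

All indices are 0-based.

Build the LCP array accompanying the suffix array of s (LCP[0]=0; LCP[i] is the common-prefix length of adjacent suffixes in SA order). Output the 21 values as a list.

rank | idx | suffix
   0 |  20 | a
   1 |  11 | abbdbacbca
   2 |   9 | acabbdbacbca
   3 |  16 | acbca
   4 |  15 | bacbca
   5 |   2 | bbccdbdacabbdbacbca
   6 |  12 | bbdbacbca
   7 |  18 | bca
   8 |   3 | bccdbdacabbdbacbca
   9 |   7 | bdacabbdbacbca
  10 |  13 | bdbacbca
  11 |   0 | bdbbccdbdacabbdbacbca
  12 |  19 | ca
  13 |  10 | cabbdbacbca
  14 |  17 | cbca
  15 |   4 | ccdbdacabbdbacbca
  16 |   5 | cdbdacabbdbacbca
  17 |   8 | dacabbdbacbca
  18 |  14 | dbacbca
  19 |   1 | dbbccdbdacabbdbacbca
  20 |   6 | dbdacabbdbacbca

SA = [20, 11, 9, 16, 15, 2, 12, 18, 3, 7, 13, 0, 19, 10, 17, 4, 5, 8, 14, 1, 6]
i: (SA[i-1],SA[i]) lcp shared
  1: (20,11) 1 'a'
  2: (11,9) 1 'a'
  3: (9,16) 2 'ac'
  4: (16,15) 0 ''
  5: (15,2) 1 'b'
  6: (2,12) 2 'bb'
  7: (12,18) 1 'b'
  8: (18,3) 2 'bc'
  9: (3,7) 1 'b'
  10: (7,13) 2 'bd'
  11: (13,0) 3 'bdb'
  12: (0,19) 0 ''
  13: (19,10) 2 'ca'
  14: (10,17) 1 'c'
  15: (17,4) 1 'c'
  16: (4,5) 1 'c'
  17: (5,8) 0 ''
  18: (8,14) 1 'd'
  19: (14,1) 2 'db'
  20: (1,6) 2 'db'

[0, 1, 1, 2, 0, 1, 2, 1, 2, 1, 2, 3, 0, 2, 1, 1, 1, 0, 1, 2, 2]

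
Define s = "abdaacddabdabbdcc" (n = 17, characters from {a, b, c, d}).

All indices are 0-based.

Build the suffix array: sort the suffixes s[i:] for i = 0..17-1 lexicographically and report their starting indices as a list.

[3, 11, 0, 8, 4, 12, 1, 9, 13, 16, 15, 5, 2, 10, 7, 14, 6]

sorted suffixes:
  #0 SA[0]=3  'aacddabdabbdcc'
  #1 SA[1]=11  'abbdcc'
  #2 SA[2]=0  'abdaacddabdabbdcc'
  #3 SA[3]=8  'abdabbdcc'
  #4 SA[4]=4  'acddabdabbdcc'
  #5 SA[5]=12  'bbdcc'
  #6 SA[6]=1  'bdaacddabdabbdcc'
  #7 SA[7]=9  'bdabbdcc'
  #8 SA[8]=13  'bdcc'
  #9 SA[9]=16  'c'
  #10 SA[10]=15  'cc'
  #11 SA[11]=5  'cddabdabbdcc'
  #12 SA[12]=2  'daacddabdabbdcc'
  #13 SA[13]=10  'dabbdcc'
  #14 SA[14]=7  'dabdabbdcc'
  #15 SA[15]=14  'dcc'
  #16 SA[16]=6  'ddabdabbdcc'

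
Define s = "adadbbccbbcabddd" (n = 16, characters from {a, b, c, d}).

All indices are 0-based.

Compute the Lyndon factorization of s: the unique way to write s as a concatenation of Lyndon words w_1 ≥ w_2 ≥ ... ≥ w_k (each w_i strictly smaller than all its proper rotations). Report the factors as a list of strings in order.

emit factor 1: 'adadbbccbbc' (i=0, period=11)
emit factor 2: 'abddd' (i=11, period=5)

["adadbbccbbc", "abddd"]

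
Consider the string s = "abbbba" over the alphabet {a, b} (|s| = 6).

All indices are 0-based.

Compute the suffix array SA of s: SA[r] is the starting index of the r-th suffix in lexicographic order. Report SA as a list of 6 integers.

[5, 0, 4, 3, 2, 1]

rank→(start, suffix):
  0 → (5, 'a')
  1 → (0, 'abbbba')
  2 → (4, 'ba')
  3 → (3, 'bba')
  4 → (2, 'bbba')
  5 → (1, 'bbbba')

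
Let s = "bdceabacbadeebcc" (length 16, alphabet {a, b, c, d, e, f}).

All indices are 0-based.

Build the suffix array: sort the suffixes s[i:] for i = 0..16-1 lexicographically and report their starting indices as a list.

[4, 6, 9, 5, 8, 13, 0, 15, 7, 14, 2, 1, 10, 3, 12, 11]

sorted suffixes:
  #0 SA[0]=4  'abacbadeebcc'
  #1 SA[1]=6  'acbadeebcc'
  #2 SA[2]=9  'adeebcc'
  #3 SA[3]=5  'bacbadeebcc'
  #4 SA[4]=8  'badeebcc'
  #5 SA[5]=13  'bcc'
  #6 SA[6]=0  'bdceabacbadeebcc'
  #7 SA[7]=15  'c'
  #8 SA[8]=7  'cbadeebcc'
  #9 SA[9]=14  'cc'
  #10 SA[10]=2  'ceabacbadeebcc'
  #11 SA[11]=1  'dceabacbadeebcc'
  #12 SA[12]=10  'deebcc'
  #13 SA[13]=3  'eabacbadeebcc'
  #14 SA[14]=12  'ebcc'
  #15 SA[15]=11  'eebcc'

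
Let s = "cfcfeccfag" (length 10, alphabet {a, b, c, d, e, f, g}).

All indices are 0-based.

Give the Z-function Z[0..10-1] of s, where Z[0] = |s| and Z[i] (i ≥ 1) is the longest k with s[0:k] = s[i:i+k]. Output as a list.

Z[0]=10
i=1: outside box; Z[1]=0
i=2: outside box; Z[2]=2 grow→box=[2,4)
i=3: min(r-i=1, Z[1]=0)=0; Z[3]=0
i=4: outside box; Z[4]=0
i=5: outside box; Z[5]=1 grow→box=[5,6)
i=6: outside box; Z[6]=2 grow→box=[6,8)
i=7: min(r-i=1, Z[1]=0)=0; Z[7]=0
i=8: outside box; Z[8]=0
i=9: outside box; Z[9]=0

[10, 0, 2, 0, 0, 1, 2, 0, 0, 0]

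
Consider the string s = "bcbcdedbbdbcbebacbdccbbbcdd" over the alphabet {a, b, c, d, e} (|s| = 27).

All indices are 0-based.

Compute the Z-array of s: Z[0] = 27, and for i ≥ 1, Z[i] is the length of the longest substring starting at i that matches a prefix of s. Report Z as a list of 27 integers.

Z[0]=27
i=1: outside box; Z[1]=0
i=2: outside box; Z[2]=2 grow→box=[2,4)
i=3: min(r-i=1, Z[1]=0)=0; Z[3]=0
i=4: outside box; Z[4]=0
i=5: outside box; Z[5]=0
i=6: outside box; Z[6]=0
i=7: outside box; Z[7]=1 grow→box=[7,8)
i=8: outside box; Z[8]=1 grow→box=[8,9)
i=9: outside box; Z[9]=0
i=10: outside box; Z[10]=3 grow→box=[10,13)
i=11: min(r-i=2, Z[1]=0)=0; Z[11]=0
i=12: min(r-i=1, Z[2]=2)=1; Z[12]=1
i=13: outside box; Z[13]=0
i=14: outside box; Z[14]=1 grow→box=[14,15)
i=15: outside box; Z[15]=0
i=16: outside box; Z[16]=0
i=17: outside box; Z[17]=1 grow→box=[17,18)
i=18: outside box; Z[18]=0
i=19: outside box; Z[19]=0
i=20: outside box; Z[20]=0
i=21: outside box; Z[21]=1 grow→box=[21,22)
i=22: outside box; Z[22]=1 grow→box=[22,23)
i=23: outside box; Z[23]=2 grow→box=[23,25)
i=24: min(r-i=1, Z[1]=0)=0; Z[24]=0
i=25: outside box; Z[25]=0
i=26: outside box; Z[26]=0

[27, 0, 2, 0, 0, 0, 0, 1, 1, 0, 3, 0, 1, 0, 1, 0, 0, 1, 0, 0, 0, 1, 1, 2, 0, 0, 0]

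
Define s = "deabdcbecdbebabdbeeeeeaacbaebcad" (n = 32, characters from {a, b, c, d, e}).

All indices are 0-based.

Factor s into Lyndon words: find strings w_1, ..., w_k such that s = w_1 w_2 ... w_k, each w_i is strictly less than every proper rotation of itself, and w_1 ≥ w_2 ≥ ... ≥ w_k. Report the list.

emit factor 1: 'de' (i=0, period=2)
emit factor 2: 'abdcbecdbeb' (i=2, period=11)
emit factor 3: 'abdbeeeee' (i=13, period=9)
emit factor 4: 'aacbaebcad' (i=22, period=10)

["de", "abdcbecdbeb", "abdbeeeee", "aacbaebcad"]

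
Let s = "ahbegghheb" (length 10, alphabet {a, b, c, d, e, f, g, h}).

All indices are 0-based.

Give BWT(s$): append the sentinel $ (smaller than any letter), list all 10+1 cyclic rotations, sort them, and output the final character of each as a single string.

b$ehhbegahg

rank  rotation     last
    0  $ahbegghheb  b
    1  ahbegghheb$  $
    2  b$ahbegghhe  e
    3  begghheb$ah  h
    4  eb$ahbegghh  h
    5  egghheb$ahb  b
    6  gghheb$ahbe  e
    7  ghheb$ahbeg  g
    8  hbegghheb$a  a
    9  heb$ahbeggh  h
   10  hheb$ahbegg  g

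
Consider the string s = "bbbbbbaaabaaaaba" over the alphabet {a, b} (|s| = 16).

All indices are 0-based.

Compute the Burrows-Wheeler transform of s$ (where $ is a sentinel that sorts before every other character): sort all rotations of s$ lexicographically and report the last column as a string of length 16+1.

rank  rotation           last
    0  $bbbbbbaaabaaaaba  a
    1  a$bbbbbbaaabaaaab  b
    2  aaaaba$bbbbbbaaab  b
    3  aaaba$bbbbbbaaaba  a
    4  aaabaaaaba$bbbbbb  b
    5  aaba$bbbbbbaaabaa  a
    6  aabaaaaba$bbbbbba  a
    7  aba$bbbbbbaaabaaa  a
    8  abaaaaba$bbbbbbaa  a
    9  ba$bbbbbbaaabaaaa  a
   10  baaaaba$bbbbbbaaa  a
   11  baaabaaaaba$bbbbb  b
   12  bbaaabaaaaba$bbbb  b
   13  bbbaaabaaaaba$bbb  b
   14  bbbbaaabaaaaba$bb  b
   15  bbbbbaaabaaaaba$b  b
   16  bbbbbbaaabaaaaba$  $

abbabaaaaaabbbbb$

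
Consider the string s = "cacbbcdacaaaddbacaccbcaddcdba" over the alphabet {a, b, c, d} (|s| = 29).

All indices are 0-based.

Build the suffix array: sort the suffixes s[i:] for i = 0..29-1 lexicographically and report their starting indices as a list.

[28, 9, 10, 7, 15, 1, 17, 11, 22, 27, 14, 3, 20, 4, 8, 0, 16, 21, 2, 19, 18, 5, 25, 6, 26, 13, 24, 12, 23]

rank→(start, suffix):
  0 → (28, 'a')
  1 → (9, 'aaaddbacaccbcaddcdba')
  2 → (10, 'aaddbacaccbcaddcdba')
  3 → (7, 'acaaaddbacaccbcaddcdba')
  4 → (15, 'acaccbcaddcdba')
  5 → (1, 'acbbcdacaaaddbacaccbcaddcdba')
  6 → (17, 'accbcaddcdba')
  7 → (11, 'addbacaccbcaddcdba')
  8 → (22, 'addcdba')
  9 → (27, 'ba')
  10 → (14, 'bacaccbcaddcdba')
  11 → (3, 'bbcdacaaaddbacaccbcaddcdba')
  12 → (20, 'bcaddcdba')
  13 → (4, 'bcdacaaaddbacaccbcaddcdba')
  14 → (8, 'caaaddbacaccbcaddcdba')
  15 → (0, 'cacbbcdacaaaddbacaccbcaddcdba')
  16 → (16, 'caccbcaddcdba')
  17 → (21, 'caddcdba')
  18 → (2, 'cbbcdacaaaddbacaccbcaddcdba')
  19 → (19, 'cbcaddcdba')
  20 → (18, 'ccbcaddcdba')
  21 → (5, 'cdacaaaddbacaccbcaddcdba')
  22 → (25, 'cdba')
  23 → (6, 'dacaaaddbacaccbcaddcdba')
  24 → (26, 'dba')
  25 → (13, 'dbacaccbcaddcdba')
  26 → (24, 'dcdba')
  27 → (12, 'ddbacaccbcaddcdba')
  28 → (23, 'ddcdba')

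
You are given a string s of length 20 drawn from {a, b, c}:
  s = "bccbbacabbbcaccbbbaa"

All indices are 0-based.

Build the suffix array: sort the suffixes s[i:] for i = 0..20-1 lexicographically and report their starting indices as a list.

rank→(start, suffix):
  0 → (19, 'a')
  1 → (18, 'aa')
  2 → (7, 'abbbcaccbbbaa')
  3 → (5, 'acabbbcaccbbbaa')
  4 → (12, 'accbbbaa')
  5 → (17, 'baa')
  6 → (4, 'bacabbbcaccbbbaa')
  7 → (16, 'bbaa')
  8 → (3, 'bbacabbbcaccbbbaa')
  9 → (15, 'bbbaa')
  10 → (8, 'bbbcaccbbbaa')
  11 → (9, 'bbcaccbbbaa')
  12 → (10, 'bcaccbbbaa')
  13 → (0, 'bccbbacabbbcaccbbbaa')
  14 → (6, 'cabbbcaccbbbaa')
  15 → (11, 'caccbbbaa')
  16 → (2, 'cbbacabbbcaccbbbaa')
  17 → (14, 'cbbbaa')
  18 → (1, 'ccbbacabbbcaccbbbaa')
  19 → (13, 'ccbbbaa')

[19, 18, 7, 5, 12, 17, 4, 16, 3, 15, 8, 9, 10, 0, 6, 11, 2, 14, 1, 13]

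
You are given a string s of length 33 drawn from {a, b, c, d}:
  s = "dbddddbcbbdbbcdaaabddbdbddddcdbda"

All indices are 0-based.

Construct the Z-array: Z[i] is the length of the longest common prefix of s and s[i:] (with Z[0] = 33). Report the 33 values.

Z[0]=33
i=1: i≥r, start 0; Z[1]=0
i=2: i≥r, start 0; Z[2]=1 extend→box=[2,3)
i=3: i≥r, start 0; Z[3]=1 extend→box=[3,4)
i=4: i≥r, start 0; Z[4]=1 extend→box=[4,5)
i=5: i≥r, start 0; Z[5]=2 extend→box=[5,7)
i=6: min(r-i=1, Z[1]=0)=0; Z[6]=0
i=7: i≥r, start 0; Z[7]=0
i=8: i≥r, start 0; Z[8]=0
i=9: i≥r, start 0; Z[9]=0
i=10: i≥r, start 0; Z[10]=2 extend→box=[10,12)
i=11: min(r-i=1, Z[1]=0)=0; Z[11]=0
i=12: i≥r, start 0; Z[12]=0
i=13: i≥r, start 0; Z[13]=0
i=14: i≥r, start 0; Z[14]=1 extend→box=[14,15)
i=15: i≥r, start 0; Z[15]=0
i=16: i≥r, start 0; Z[16]=0
i=17: i≥r, start 0; Z[17]=0
i=18: i≥r, start 0; Z[18]=0
i=19: i≥r, start 0; Z[19]=1 extend→box=[19,20)
i=20: i≥r, start 0; Z[20]=3 extend→box=[20,23)
i=21: min(r-i=2, Z[1]=0)=0; Z[21]=0
i=22: min(r-i=1, Z[2]=1)=1; Z[22]=6 extend→box=[22,28)
i=23: min(r-i=5, Z[1]=0)=0; Z[23]=0
i=24: min(r-i=4, Z[2]=1)=1; Z[24]=1
i=25: min(r-i=3, Z[3]=1)=1; Z[25]=1
i=26: min(r-i=2, Z[4]=1)=1; Z[26]=1
i=27: min(r-i=1, Z[5]=2)=1; Z[27]=1
i=28: i≥r, start 0; Z[28]=0
i=29: i≥r, start 0; Z[29]=3 extend→box=[29,32)
i=30: min(r-i=2, Z[1]=0)=0; Z[30]=0
i=31: min(r-i=1, Z[2]=1)=1; Z[31]=1
i=32: i≥r, start 0; Z[32]=0

[33, 0, 1, 1, 1, 2, 0, 0, 0, 0, 2, 0, 0, 0, 1, 0, 0, 0, 0, 1, 3, 0, 6, 0, 1, 1, 1, 1, 0, 3, 0, 1, 0]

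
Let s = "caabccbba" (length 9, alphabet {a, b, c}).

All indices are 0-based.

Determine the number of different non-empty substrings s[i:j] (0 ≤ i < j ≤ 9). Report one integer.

sorted suffixes:
  #0 SA[0]=8  'a'
  #1 SA[1]=1  'aabccbba'
  #2 SA[2]=2  'abccbba'
  #3 SA[3]=7  'ba'
  #4 SA[4]=6  'bba'
  #5 SA[5]=3  'bccbba'
  #6 SA[6]=0  'caabccbba'
  #7 SA[7]=5  'cbba'
  #8 SA[8]=4  'ccbba'

SA = [8, 1, 2, 7, 6, 3, 0, 5, 4]
rank  pair      lcp
   1  s[8:],s[1:]  1  'a'
   2  s[1:],s[2:]  1  'a'
   3  s[2:],s[7:]  0  ''
   4  s[7:],s[6:]  1  'b'
   5  s[6:],s[3:]  1  'b'
   6  s[3:],s[0:]  0  ''
   7  s[0:],s[5:]  1  'c'
   8  s[5:],s[4:]  1  'c'

n(n+1)/2 = 9·10/2 = 45
Σ LCP = 0 + 1 + 1 + 0 + 1 + 1 + 0 + 1 + 1 = 6
distinct = 45 − 6 = 39

39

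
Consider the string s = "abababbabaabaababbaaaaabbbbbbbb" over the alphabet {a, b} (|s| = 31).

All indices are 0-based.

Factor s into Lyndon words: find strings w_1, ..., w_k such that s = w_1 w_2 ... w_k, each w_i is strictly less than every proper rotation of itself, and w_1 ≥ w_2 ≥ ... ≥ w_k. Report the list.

emit factor 1: 'abababb' (i=0, period=7)
emit factor 2: 'ab' (i=7, period=2)
emit factor 3: 'aabaababb' (i=9, period=9)
emit factor 4: 'aaaaabbbbbbbb' (i=18, period=13)

["abababb", "ab", "aabaababb", "aaaaabbbbbbbb"]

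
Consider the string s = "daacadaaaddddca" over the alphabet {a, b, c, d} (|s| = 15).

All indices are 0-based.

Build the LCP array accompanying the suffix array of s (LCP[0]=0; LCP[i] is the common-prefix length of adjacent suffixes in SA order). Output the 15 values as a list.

rank | idx | suffix
   0 |  14 | a
   1 |   6 | aaaddddca
   2 |   1 | aacadaaaddddca
   3 |   7 | aaddddca
   4 |   2 | acadaaaddddca
   5 |   4 | adaaaddddca
   6 |   8 | addddca
   7 |  13 | ca
   8 |   3 | cadaaaddddca
   9 |   5 | daaaddddca
  10 |   0 | daacadaaaddddca
  11 |  12 | dca
  12 |  11 | ddca
  13 |  10 | dddca
  14 |   9 | ddddca

SA = [14, 6, 1, 7, 2, 4, 8, 13, 3, 5, 0, 12, 11, 10, 9]
i: (SA[i-1],SA[i]) lcp shared
  1: (14,6) 1 'a'
  2: (6,1) 2 'aa'
  3: (1,7) 2 'aa'
  4: (7,2) 1 'a'
  5: (2,4) 1 'a'
  6: (4,8) 2 'ad'
  7: (8,13) 0 ''
  8: (13,3) 2 'ca'
  9: (3,5) 0 ''
  10: (5,0) 3 'daa'
  11: (0,12) 1 'd'
  12: (12,11) 1 'd'
  13: (11,10) 2 'dd'
  14: (10,9) 3 'ddd'

[0, 1, 2, 2, 1, 1, 2, 0, 2, 0, 3, 1, 1, 2, 3]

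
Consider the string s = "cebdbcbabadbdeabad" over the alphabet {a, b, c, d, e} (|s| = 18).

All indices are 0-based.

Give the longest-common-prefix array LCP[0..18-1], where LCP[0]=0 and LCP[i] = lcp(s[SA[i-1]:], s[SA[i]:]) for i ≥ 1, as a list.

rank→(start, suffix):
  0 → (14, 'abad')
  1 → (7, 'abadbdeabad')
  2 → (16, 'ad')
  3 → (9, 'adbdeabad')
  4 → (6, 'babadbdeabad')
  5 → (15, 'bad')
  6 → (8, 'badbdeabad')
  7 → (4, 'bcbabadbdeabad')
  8 → (2, 'bdbcbabadbdeabad')
  9 → (11, 'bdeabad')
  10 → (5, 'cbabadbdeabad')
  11 → (0, 'cebdbcbabadbdeabad')
  12 → (17, 'd')
  13 → (3, 'dbcbabadbdeabad')
  14 → (10, 'dbdeabad')
  15 → (12, 'deabad')
  16 → (13, 'eabad')
  17 → (1, 'ebdbcbabadbdeabad')

SA = [14, 7, 16, 9, 6, 15, 8, 4, 2, 11, 5, 0, 17, 3, 10, 12, 13, 1]
rank  pair      lcp
   1  s[14:],s[7:]  4  'abad'
   2  s[7:],s[16:]  1  'a'
   3  s[16:],s[9:]  2  'ad'
   4  s[9:],s[6:]  0  ''
   5  s[6:],s[15:]  2  'ba'
   6  s[15:],s[8:]  3  'bad'
   7  s[8:],s[4:]  1  'b'
   8  s[4:],s[2:]  1  'b'
   9  s[2:],s[11:]  2  'bd'
  10  s[11:],s[5:]  0  ''
  11  s[5:],s[0:]  1  'c'
  12  s[0:],s[17:]  0  ''
  13  s[17:],s[3:]  1  'd'
  14  s[3:],s[10:]  2  'db'
  15  s[10:],s[12:]  1  'd'
  16  s[12:],s[13:]  0  ''
  17  s[13:],s[1:]  1  'e'

[0, 4, 1, 2, 0, 2, 3, 1, 1, 2, 0, 1, 0, 1, 2, 1, 0, 1]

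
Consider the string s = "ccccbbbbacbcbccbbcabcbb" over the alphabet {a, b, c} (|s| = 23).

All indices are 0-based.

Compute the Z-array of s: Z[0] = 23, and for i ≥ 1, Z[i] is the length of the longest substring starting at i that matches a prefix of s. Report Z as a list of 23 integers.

[23, 3, 2, 1, 0, 0, 0, 0, 0, 1, 0, 1, 0, 2, 1, 0, 0, 1, 0, 0, 1, 0, 0]

Z[0]=23
i=1: i≥r, start 0; Z[1]=3 extend→box=[1,4)
i=2: min(r-i=2, Z[1]=3)=2; Z[2]=2
i=3: min(r-i=1, Z[2]=2)=1; Z[3]=1
i=4: i≥r, start 0; Z[4]=0
i=5: i≥r, start 0; Z[5]=0
i=6: i≥r, start 0; Z[6]=0
i=7: i≥r, start 0; Z[7]=0
i=8: i≥r, start 0; Z[8]=0
i=9: i≥r, start 0; Z[9]=1 extend→box=[9,10)
i=10: i≥r, start 0; Z[10]=0
i=11: i≥r, start 0; Z[11]=1 extend→box=[11,12)
i=12: i≥r, start 0; Z[12]=0
i=13: i≥r, start 0; Z[13]=2 extend→box=[13,15)
i=14: min(r-i=1, Z[1]=3)=1; Z[14]=1
i=15: i≥r, start 0; Z[15]=0
i=16: i≥r, start 0; Z[16]=0
i=17: i≥r, start 0; Z[17]=1 extend→box=[17,18)
i=18: i≥r, start 0; Z[18]=0
i=19: i≥r, start 0; Z[19]=0
i=20: i≥r, start 0; Z[20]=1 extend→box=[20,21)
i=21: i≥r, start 0; Z[21]=0
i=22: i≥r, start 0; Z[22]=0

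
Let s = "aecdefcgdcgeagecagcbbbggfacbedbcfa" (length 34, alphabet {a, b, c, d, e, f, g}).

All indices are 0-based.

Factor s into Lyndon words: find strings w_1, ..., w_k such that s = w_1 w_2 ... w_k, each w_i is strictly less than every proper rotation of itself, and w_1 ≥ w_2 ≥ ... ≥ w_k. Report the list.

["aecdefcgdcgeagecagcbbbggf", "acbedbcf", "a"]

emit factor 1: 'aecdefcgdcgeagecagcbbbggf' (i=0, period=25)
emit factor 2: 'acbedbcf' (i=25, period=8)
emit factor 3: 'a' (i=33, period=1)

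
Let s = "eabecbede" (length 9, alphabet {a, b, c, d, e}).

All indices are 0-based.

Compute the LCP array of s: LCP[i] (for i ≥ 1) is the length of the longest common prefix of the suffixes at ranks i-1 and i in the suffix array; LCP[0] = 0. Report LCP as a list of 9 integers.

[0, 0, 2, 0, 0, 0, 1, 1, 1]

sorted suffixes:
  #0 SA[0]=1  'abecbede'
  #1 SA[1]=2  'becbede'
  #2 SA[2]=5  'bede'
  #3 SA[3]=4  'cbede'
  #4 SA[4]=7  'de'
  #5 SA[5]=8  'e'
  #6 SA[6]=0  'eabecbede'
  #7 SA[7]=3  'ecbede'
  #8 SA[8]=6  'ede'

SA = [1, 2, 5, 4, 7, 8, 0, 3, 6]
i: (SA[i-1],SA[i]) lcp shared
  1: (1,2) 0 ''
  2: (2,5) 2 'be'
  3: (5,4) 0 ''
  4: (4,7) 0 ''
  5: (7,8) 0 ''
  6: (8,0) 1 'e'
  7: (0,3) 1 'e'
  8: (3,6) 1 'e'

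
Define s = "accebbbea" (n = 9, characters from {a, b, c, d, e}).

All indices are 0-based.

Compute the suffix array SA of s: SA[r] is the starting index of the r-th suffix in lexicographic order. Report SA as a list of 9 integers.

[8, 0, 4, 5, 6, 1, 2, 7, 3]

rank | idx | suffix
   0 |   8 | a
   1 |   0 | accebbbea
   2 |   4 | bbbea
   3 |   5 | bbea
   4 |   6 | bea
   5 |   1 | ccebbbea
   6 |   2 | cebbbea
   7 |   7 | ea
   8 |   3 | ebbbea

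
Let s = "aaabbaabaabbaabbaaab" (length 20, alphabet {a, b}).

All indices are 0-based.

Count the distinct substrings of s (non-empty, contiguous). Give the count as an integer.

144

rank→(start, suffix):
  0 → (16, 'aaab')
  1 → (0, 'aaabbaabaabbaabbaaab')
  2 → (17, 'aab')
  3 → (5, 'aabaabbaabbaaab')
  4 → (12, 'aabbaaab')
  5 → (1, 'aabbaabaabbaabbaaab')
  6 → (8, 'aabbaabbaaab')
  7 → (18, 'ab')
  8 → (6, 'abaabbaabbaaab')
  9 → (13, 'abbaaab')
  10 → (2, 'abbaabaabbaabbaaab')
  11 → (9, 'abbaabbaaab')
  12 → (19, 'b')
  13 → (15, 'baaab')
  14 → (4, 'baabaabbaabbaaab')
  15 → (11, 'baabbaaab')
  16 → (7, 'baabbaabbaaab')
  17 → (14, 'bbaaab')
  18 → (3, 'bbaabaabbaabbaaab')
  19 → (10, 'bbaabbaaab')

SA = [16, 0, 17, 5, 12, 1, 8, 18, 6, 13, 2, 9, 19, 15, 4, 11, 7, 14, 3, 10]
rank  pair      lcp
   1  s[16:],s[0:]  4  'aaab'
   2  s[0:],s[17:]  2  'aa'
   3  s[17:],s[5:]  3  'aab'
   4  s[5:],s[12:]  3  'aab'
   5  s[12:],s[1:]  6  'aabbaa'
   6  s[1:],s[8:]  7  'aabbaab'
   7  s[8:],s[18:]  1  'a'
   8  s[18:],s[6:]  2  'ab'
   9  s[6:],s[13:]  2  'ab'
  10  s[13:],s[2:]  5  'abbaa'
  11  s[2:],s[9:]  6  'abbaab'
  12  s[9:],s[19:]  0  ''
  13  s[19:],s[15:]  1  'b'
  14  s[15:],s[4:]  3  'baa'
  15  s[4:],s[11:]  4  'baab'
  16  s[11:],s[7:]  7  'baabbaa'
  17  s[7:],s[14:]  1  'b'
  18  s[14:],s[3:]  4  'bbaa'
  19  s[3:],s[10:]  5  'bbaab'

n(n+1)/2 = 20·21/2 = 210
Σ LCP = 0 + 4 + 2 + 3 + 3 + 6 + 7 + 1 + 2 + 2 + 5 + 6 + 0 + 1 + 3 + 4 + 7 + 1 + 4 + 5 = 66
distinct = 210 − 66 = 144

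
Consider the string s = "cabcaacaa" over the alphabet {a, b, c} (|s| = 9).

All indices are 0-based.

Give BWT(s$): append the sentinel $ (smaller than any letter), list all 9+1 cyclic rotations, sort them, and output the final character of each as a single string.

rank  rotation    last
    0  $cabcaacaa  a
    1  a$cabcaaca  a
    2  aa$cabcaac  c
    3  aacaa$cabc  c
    4  abcaacaa$c  c
    5  acaa$cabca  a
    6  bcaacaa$ca  a
    7  caa$cabcaa  a
    8  caacaa$cab  b
    9  cabcaacaa$  $

aacccaaab$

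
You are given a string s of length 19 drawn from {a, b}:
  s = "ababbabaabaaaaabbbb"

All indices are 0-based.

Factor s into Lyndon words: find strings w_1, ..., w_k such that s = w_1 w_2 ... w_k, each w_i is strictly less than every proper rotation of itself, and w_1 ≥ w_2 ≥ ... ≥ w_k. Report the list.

["ababb", "ab", "aab", "aaaaabbbb"]

emit factor 1: 'ababb' (i=0, period=5)
emit factor 2: 'ab' (i=5, period=2)
emit factor 3: 'aab' (i=7, period=3)
emit factor 4: 'aaaaabbbb' (i=10, period=9)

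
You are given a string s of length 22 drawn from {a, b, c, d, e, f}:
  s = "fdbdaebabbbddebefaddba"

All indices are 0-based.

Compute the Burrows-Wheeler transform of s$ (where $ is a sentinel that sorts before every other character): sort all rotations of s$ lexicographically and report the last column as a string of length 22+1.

rank  rotation                 last
    0  $fdbdaebabbbddebefaddba  a
    1  a$fdbdaebabbbddebefaddb  b
    2  abbbddebefaddba$fdbdaeb  b
    3  addba$fdbdaebabbbddebef  f
    4  aebabbbddebefaddba$fdbd  d
    5  ba$fdbdaebabbbddebefadd  d
    6  babbbddebefaddba$fdbdae  e
    7  bbbddebefaddba$fdbdaeba  a
    8  bbddebefaddba$fdbdaebab  b
    9  bdaebabbbddebefaddba$fd  d
   10  bddebefaddba$fdbdaebabb  b
   11  befaddba$fdbdaebabbbdde  e
   12  daebabbbddebefaddba$fdb  b
   13  dba$fdbdaebabbbddebefad  d
   14  dbdaebabbbddebefaddba$f  f
   15  ddba$fdbdaebabbbddebefa  a
   16  ddebefaddba$fdbdaebabbb  b
   17  debefaddba$fdbdaebabbbd  d
   18  ebabbbddebefaddba$fdbda  a
   19  ebefaddba$fdbdaebabbbdd  d
   20  efaddba$fdbdaebabbbddeb  b
   21  faddba$fdbdaebabbbddebe  e
   22  fdbdaebabbbddebefaddba$  $

abbfddeabdbebdfabdadbe$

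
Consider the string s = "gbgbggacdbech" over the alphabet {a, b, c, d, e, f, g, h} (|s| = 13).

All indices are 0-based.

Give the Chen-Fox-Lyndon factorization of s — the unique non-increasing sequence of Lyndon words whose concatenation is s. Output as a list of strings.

emit factor 1: 'g' (i=0, period=1)
emit factor 2: 'bgbgg' (i=1, period=5)
emit factor 3: 'acdbech' (i=6, period=7)

["g", "bgbgg", "acdbech"]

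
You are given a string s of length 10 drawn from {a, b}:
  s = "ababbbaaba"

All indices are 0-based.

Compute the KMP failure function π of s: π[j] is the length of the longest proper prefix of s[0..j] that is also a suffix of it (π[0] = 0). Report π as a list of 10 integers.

[0, 0, 1, 2, 0, 0, 1, 1, 2, 3]

π[0] = 0
j=1 s[j]='b': π[1]=0 (border '')
j=2 s[j]='a': π[2]=1 (border 'a')
j=3 s[j]='b': π[3]=2 (border 'ab')
j=4 s[j]='b': k: 2→0; π[4]=0 (border '')
j=5 s[j]='b': π[5]=0 (border '')
j=6 s[j]='a': π[6]=1 (border 'a')
j=7 s[j]='a': k: 1→0; π[7]=1 (border 'a')
j=8 s[j]='b': π[8]=2 (border 'ab')
j=9 s[j]='a': π[9]=3 (border 'aba')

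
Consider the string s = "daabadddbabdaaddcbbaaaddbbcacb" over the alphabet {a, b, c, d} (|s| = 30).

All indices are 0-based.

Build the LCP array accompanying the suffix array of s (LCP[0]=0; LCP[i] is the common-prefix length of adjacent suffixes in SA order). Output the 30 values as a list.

rank→(start, suffix):
  0 → (19, 'aaaddbbcacb')
  1 → (1, 'aabadddbabdaaddcbbaaaddbbcacb')
  2 → (20, 'aaddbbcacb')
  3 → (12, 'aaddcbbaaaddbbcacb')
  4 → (2, 'abadddbabdaaddcbbaaaddbbcacb')
  5 → (9, 'abdaaddcbbaaaddbbcacb')
  6 → (27, 'acb')
  7 → (21, 'addbbcacb')
  8 → (13, 'addcbbaaaddbbcacb')
  9 → (4, 'adddbabdaaddcbbaaaddbbcacb')
  10 → (29, 'b')
  11 → (18, 'baaaddbbcacb')
  12 → (8, 'babdaaddcbbaaaddbbcacb')
  13 → (3, 'badddbabdaaddcbbaaaddbbcacb')
  14 → (17, 'bbaaaddbbcacb')
  15 → (24, 'bbcacb')
  16 → (25, 'bcacb')
  17 → (10, 'bdaaddcbbaaaddbbcacb')
  18 → (26, 'cacb')
  19 → (28, 'cb')
  20 → (16, 'cbbaaaddbbcacb')
  21 → (0, 'daabadddbabdaaddcbbaaaddbbcacb')
  22 → (11, 'daaddcbbaaaddbbcacb')
  23 → (7, 'dbabdaaddcbbaaaddbbcacb')
  24 → (23, 'dbbcacb')
  25 → (15, 'dcbbaaaddbbcacb')
  26 → (6, 'ddbabdaaddcbbaaaddbbcacb')
  27 → (22, 'ddbbcacb')
  28 → (14, 'ddcbbaaaddbbcacb')
  29 → (5, 'dddbabdaaddcbbaaaddbbcacb')

SA = [19, 1, 20, 12, 2, 9, 27, 21, 13, 4, 29, 18, 8, 3, 17, 24, 25, 10, 26, 28, 16, 0, 11, 7, 23, 15, 6, 22, 14, 5]
i: (SA[i-1],SA[i]) lcp shared
  1: (19,1) 2 'aa'
  2: (1,20) 2 'aa'
  3: (20,12) 4 'aadd'
  4: (12,2) 1 'a'
  5: (2,9) 2 'ab'
  6: (9,27) 1 'a'
  7: (27,21) 1 'a'
  8: (21,13) 3 'add'
  9: (13,4) 3 'add'
  10: (4,29) 0 ''
  11: (29,18) 1 'b'
  12: (18,8) 2 'ba'
  13: (8,3) 2 'ba'
  14: (3,17) 1 'b'
  15: (17,24) 2 'bb'
  16: (24,25) 1 'b'
  17: (25,10) 1 'b'
  18: (10,26) 0 ''
  19: (26,28) 1 'c'
  20: (28,16) 2 'cb'
  21: (16,0) 0 ''
  22: (0,11) 3 'daa'
  23: (11,7) 1 'd'
  24: (7,23) 2 'db'
  25: (23,15) 1 'd'
  26: (15,6) 1 'd'
  27: (6,22) 3 'ddb'
  28: (22,14) 2 'dd'
  29: (14,5) 2 'dd'

[0, 2, 2, 4, 1, 2, 1, 1, 3, 3, 0, 1, 2, 2, 1, 2, 1, 1, 0, 1, 2, 0, 3, 1, 2, 1, 1, 3, 2, 2]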